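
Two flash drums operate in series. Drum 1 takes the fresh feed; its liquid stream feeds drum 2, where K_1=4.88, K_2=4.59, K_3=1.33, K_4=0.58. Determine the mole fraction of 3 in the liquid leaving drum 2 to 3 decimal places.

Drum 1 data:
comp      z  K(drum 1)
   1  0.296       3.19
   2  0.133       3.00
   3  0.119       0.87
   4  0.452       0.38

Drum 1:
Newton–Raphson from ψ₁ = 0.5:
  ψ₁ = 0.500: g = 0.0197, g' = -0.824 → ψ₁ = 0.524
Converged at ψ₁ = 0.524.
Drum-1 compositions:
  1: x = 0.138, y = 0.440
  2: x = 0.065, y = 0.195
  3: x = 0.128, y = 0.111
  4: x = 0.670, y = 0.254
Drum-2 feed = drum-1 liquid: z₂ = (0.1378, 0.0649, 0.1277, 0.6695).
Drum 2:
Let ψ₂ = V/F and solve Σ zᵢ(Kᵢ−1)/(1+ψ₂(Kᵢ−1)) = 0.
g(0) = ΣzᵢKᵢ − 1 = 0.529 and g(1) = 1 − Σzᵢ/Kᵢ = -0.293, so a root lies in (0, 1).
Newton–Raphson from ψ₂ = 0.5:
  ψ₂ = 0.500: g = -0.0545, g' = -0.547 → ψ₂ = 0.400
  ψ₂ = 0.400: g = 0.0043, g' = -0.641 → ψ₂ = 0.407
Converged at ψ₂ = 0.407.
  1: x = 0.053, y = 0.261
  2: x = 0.026, y = 0.121
  3: x = 0.113, y = 0.150
  4: x = 0.808, y = 0.468

x_3 (drum 2) = 0.113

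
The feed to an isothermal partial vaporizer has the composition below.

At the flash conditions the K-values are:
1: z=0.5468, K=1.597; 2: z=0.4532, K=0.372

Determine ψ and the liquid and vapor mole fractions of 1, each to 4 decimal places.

Let ψ = V/F and solve Σ zᵢ(Kᵢ−1)/(1+ψ(Kᵢ−1)) = 0.
Feasibility: ΣzᵢKᵢ = 1.0418, Σzᵢ/Kᵢ = 1.5607 — both > 1, two phases present.
Binary case is linear: z₁(K₁−1)(1+ψ(K₂−1)) + z₂(K₂−1)(1+ψ(K₁−1)) = 0
⇒ ψ = [z₁(K₁−1)+z₂(K₂−1)] / [−(K₁−1)(K₂−1)] = 0.04183/0.37492 = 0.1116
Compositions from xᵢ = zᵢ/(1+ψ(Kᵢ−1)), yᵢ = Kᵢxᵢ:
  1: x = 0.5127, y = 0.8187
  2: x = 0.4873, y = 0.1813

ψ = 0.1116, x_1 = 0.5127, y_1 = 0.8187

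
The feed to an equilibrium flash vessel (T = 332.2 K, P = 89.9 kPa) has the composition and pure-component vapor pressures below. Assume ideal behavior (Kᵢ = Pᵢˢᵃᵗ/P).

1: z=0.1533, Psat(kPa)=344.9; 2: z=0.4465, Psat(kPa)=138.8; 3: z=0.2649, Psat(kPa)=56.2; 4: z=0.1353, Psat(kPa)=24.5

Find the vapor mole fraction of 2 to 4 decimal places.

Raoult's law: Kᵢ = Pᵢˢᵃᵗ/P = Pᵢˢᵃᵗ/89.9.
  K_1 = 344.9/89.9 = 3.836485, K_2 = 138.8/89.9 = 1.543938, K_3 = 56.2/89.9 = 0.625139, K_4 = 24.5/89.9 = 0.272525
Newton–Raphson from β = 0.5:
  β = 0.5000: g = 0.09385, g' = -0.5258 → β = 0.6785
  β = 0.6785: g = -0.00145, g' = -0.5608 → β = 0.6759
Converged at β = 0.6759.
Compositions from xᵢ = zᵢ/(1+β(Kᵢ−1)), yᵢ = Kᵢxᵢ:
  1: x = 0.0526, y = 0.2016
  2: x = 0.3265, y = 0.5041
  3: x = 0.3548, y = 0.2218
  4: x = 0.2662, y = 0.0725

y_2 = 0.5041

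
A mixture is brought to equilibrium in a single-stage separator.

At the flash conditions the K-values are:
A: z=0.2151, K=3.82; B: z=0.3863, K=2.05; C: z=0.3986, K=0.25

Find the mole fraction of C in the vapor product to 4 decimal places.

y_C = 0.1669

Material balance + equilibrium reduce to Σ zᵢ(Kᵢ−1)/(1+ψ(Kᵢ−1)) = 0.
g(0) = ΣzᵢKᵢ − 1 = 0.7132 and g(1) = 1 − Σzᵢ/Kᵢ = -0.8391, so a root lies in (0, 1).
Newton iteration, ψ⁰ = 0.5:
  ψ = 0.5000: g = 0.03935, g' = -1.0516 → ψ = 0.5374
  ψ = 0.5374: g = -0.00038, g' = -1.0736 → ψ = 0.5371
Converged at ψ = 0.5371.
Compositions from xᵢ = zᵢ/(1+ψ(Kᵢ−1)), yᵢ = Kᵢxᵢ:
  A: x = 0.0855, y = 0.3268
  B: x = 0.2470, y = 0.5064
  C: x = 0.6675, y = 0.1669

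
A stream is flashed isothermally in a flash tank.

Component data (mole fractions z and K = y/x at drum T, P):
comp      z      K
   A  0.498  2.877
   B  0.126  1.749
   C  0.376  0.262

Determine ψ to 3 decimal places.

ψ = 0.606

Let ψ = V/F and solve Σ zᵢ(Kᵢ−1)/(1+ψ(Kᵢ−1)) = 0.
Feasibility: ΣzᵢKᵢ = 1.752, Σzᵢ/Kᵢ = 1.680 — both > 1, two phases present.
Newton–Raphson from ψ = 0.5:
  ψ = 0.500: g = 0.1111, g' = -1.019 → ψ = 0.609
  ψ = 0.609: g = -0.0031, g' = -1.091 → ψ = 0.606
Converged at ψ = 0.606.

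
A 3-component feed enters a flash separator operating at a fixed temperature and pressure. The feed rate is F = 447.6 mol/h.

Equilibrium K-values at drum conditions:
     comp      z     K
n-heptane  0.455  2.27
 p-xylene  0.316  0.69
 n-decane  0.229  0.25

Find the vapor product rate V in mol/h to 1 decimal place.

Rachford–Rice: g(β) = Σ zᵢ(Kᵢ−1)/(1+β(Kᵢ−1)) = 0.
g(0) = ΣzᵢKᵢ − 1 = 0.308 and g(1) = 1 − Σzᵢ/Kᵢ = -0.574, so a root lies in (0, 1).
Iterate (Newton) starting at β = 0.5:
  β = 0.500: g = -0.0373, g' = -0.647 → β = 0.442
  β = 0.442: g = -0.0005, g' = -0.630 → β = 0.441
Converged at β = 0.441.
Then V = β·F = 0.4415·447.6 = 197.6 mol/h and L = F − V = 250.0 mol/h.

V = 197.6 mol/h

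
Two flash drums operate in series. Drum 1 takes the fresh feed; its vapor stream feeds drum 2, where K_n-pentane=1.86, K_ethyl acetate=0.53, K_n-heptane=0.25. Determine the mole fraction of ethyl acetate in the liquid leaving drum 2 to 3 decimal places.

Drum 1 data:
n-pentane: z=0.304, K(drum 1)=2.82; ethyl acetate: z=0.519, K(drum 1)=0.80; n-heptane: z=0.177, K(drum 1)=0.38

Drum 1:
Newton iteration, ψ₁⁰ = 0.5:
  ψ₁ = 0.500: g = 0.0153, g' = -0.445 → ψ₁ = 0.534
  ψ₁ = 0.534: g = 0.0001, g' = -0.437 → ψ₁ = 0.535
Converged at ψ₁ = 0.535.
Drum-1 compositions:
  n-pentane: x = 0.154, y = 0.434
  ethyl acetate: x = 0.581, y = 0.465
  n-heptane: x = 0.265, y = 0.101
Drum-2 feed = drum-1 vapor: z₂ = (0.4345, 0.4649, 0.1006).
Drum 2:
Material balance + equilibrium reduce to Σ zᵢ(Kᵢ−1)/(1+ψ₂(Kᵢ−1)) = 0.
g(0) = ΣzᵢKᵢ − 1 = 0.080 and g(1) = 1 − Σzᵢ/Kᵢ = -0.513, so a root lies in (0, 1).
Newton–Raphson from ψ₂ = 0.5:
  ψ₂ = 0.500: g = -0.1451, g' = -0.478 → ψ₂ = 0.196
  ψ₂ = 0.196: g = -0.0095, g' = -0.438 → ψ₂ = 0.174
  ψ₂ = 0.174: g = 0.0000, g' = -0.440 → ψ₂ = 0.175
Converged at ψ₂ = 0.175.
  n-pentane: x = 0.378, y = 0.703
  ethyl acetate: x = 0.506, y = 0.268
  n-heptane: x = 0.116, y = 0.029

x_ethyl acetate (drum 2) = 0.506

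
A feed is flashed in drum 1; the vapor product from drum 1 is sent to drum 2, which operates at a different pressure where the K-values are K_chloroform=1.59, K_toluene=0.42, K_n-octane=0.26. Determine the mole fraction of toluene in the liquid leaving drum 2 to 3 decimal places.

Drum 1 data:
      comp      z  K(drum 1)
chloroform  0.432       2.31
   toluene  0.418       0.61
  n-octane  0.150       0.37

x_toluene (drum 2) = 0.385

Drum 1:
Material balance + equilibrium reduce to Σ zᵢ(Kᵢ−1)/(1+ψ₁(Kᵢ−1)) = 0.
Feasibility: ΣzᵢKᵢ = 1.308, Σzᵢ/Kᵢ = 1.278 — both > 1, two phases present.
Newton–Raphson from ψ₁ = 0.68:
  ψ₁ = 0.680: g = -0.0879, g' = -0.507 → ψ₁ = 0.507
  ψ₁ = 0.507: g = -0.0019, g' = -0.495 → ψ₁ = 0.503
Converged at ψ₁ = 0.503.
Drum-1 compositions:
  chloroform: x = 0.260, y = 0.602
  toluene: x = 0.520, y = 0.317
  n-octane: x = 0.220, y = 0.081
Drum-2 feed = drum-1 vapor: z₂ = (0.6016, 0.3172, 0.0812).
Drum 2:
Newton–Raphson from ψ₂ = 0.67:
  ψ₂ = 0.670: g = -0.1658, g' = -0.568 → ψ₂ = 0.378
  ψ₂ = 0.378: g = -0.0290, g' = -0.401 → ψ₂ = 0.306
  ψ₂ = 0.306: g = -0.0007, g' = -0.382 → ψ₂ = 0.304
Converged at ψ₂ = 0.304.
  chloroform: x = 0.510, y = 0.811
  toluene: x = 0.385, y = 0.162
  n-octane: x = 0.105, y = 0.027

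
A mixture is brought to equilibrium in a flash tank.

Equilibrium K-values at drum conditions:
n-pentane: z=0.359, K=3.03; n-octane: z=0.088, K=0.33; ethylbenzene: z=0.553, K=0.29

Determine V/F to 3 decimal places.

V/F = 0.194

Material balance + equilibrium reduce to Σ zᵢ(Kᵢ−1)/(1+V/F(Kᵢ−1)) = 0.
Feasibility: ΣzᵢKᵢ = 1.277, Σzᵢ/Kᵢ = 2.292 — both > 1, two phases present.
Newton–Raphson from V/F = 0.5:
  V/F = 0.500: g = -0.3357, g' = -1.124 → V/F = 0.201
  V/F = 0.201: g = -0.0088, g' = -1.178 → V/F = 0.194
Converged at V/F = 0.194.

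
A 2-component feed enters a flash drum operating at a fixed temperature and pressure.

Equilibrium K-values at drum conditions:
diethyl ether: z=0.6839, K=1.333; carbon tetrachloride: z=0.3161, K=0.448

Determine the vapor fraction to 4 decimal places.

ψ = 0.2897

Let ψ = V/F and solve Σ zᵢ(Kᵢ−1)/(1+ψ(Kᵢ−1)) = 0.
g(0) = ΣzᵢKᵢ − 1 = 0.0533 and g(1) = 1 − Σzᵢ/Kᵢ = -0.2186, so a root lies in (0, 1).
Newton–Raphson from ψ = 0.5:
  ψ = 0.5000: g = -0.04577, g' = -0.2395 → ψ = 0.3089
  ψ = 0.3089: g = -0.00385, g' = -0.2023 → ψ = 0.2898
  ψ = 0.2898: g = -0.00003, g' = -0.1996 → ψ = 0.2897
Converged at ψ = 0.2897.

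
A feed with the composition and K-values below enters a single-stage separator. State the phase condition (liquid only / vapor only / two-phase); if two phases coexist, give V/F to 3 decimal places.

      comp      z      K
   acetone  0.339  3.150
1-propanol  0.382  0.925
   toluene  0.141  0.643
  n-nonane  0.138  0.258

two-phase, V/F = 0.668

ΣzᵢKᵢ = 1.547; Σzᵢ/Kᵢ = 1.275.
Both exceed 1, so a two-phase solution exists.
Let ψ = V/F and solve Σ zᵢ(Kᵢ−1)/(1+ψ(Kᵢ−1)) = 0.
Newton iteration, ψ⁰ = 0.5:
  ψ = 0.500: g = 0.0974, g' = -0.585 → ψ = 0.667
  ψ = 0.667: g = 0.0007, g' = -0.595 → ψ = 0.668
Converged at ψ = 0.668.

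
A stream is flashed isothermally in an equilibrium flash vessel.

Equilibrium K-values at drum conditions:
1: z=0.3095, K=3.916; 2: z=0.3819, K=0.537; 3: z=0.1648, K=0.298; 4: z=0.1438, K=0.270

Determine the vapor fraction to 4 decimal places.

Let ψ = V/F and solve Σ zᵢ(Kᵢ−1)/(1+ψ(Kᵢ−1)) = 0.
Feasibility: ΣzᵢKᵢ = 1.5050, Σzᵢ/Kᵢ = 1.8758 — both > 1, two phases present.
Newton–Raphson from ψ = 0.48:
  ψ = 0.4800: g = -0.18733, g' = -0.9587 → ψ = 0.2846
  ψ = 0.2846: g = 0.01248, g' = -1.1435 → ψ = 0.2955
  ψ = 0.2955: g = 0.00011, g' = -1.1231 → ψ = 0.2956
Converged at ψ = 0.2956.

ψ = 0.2956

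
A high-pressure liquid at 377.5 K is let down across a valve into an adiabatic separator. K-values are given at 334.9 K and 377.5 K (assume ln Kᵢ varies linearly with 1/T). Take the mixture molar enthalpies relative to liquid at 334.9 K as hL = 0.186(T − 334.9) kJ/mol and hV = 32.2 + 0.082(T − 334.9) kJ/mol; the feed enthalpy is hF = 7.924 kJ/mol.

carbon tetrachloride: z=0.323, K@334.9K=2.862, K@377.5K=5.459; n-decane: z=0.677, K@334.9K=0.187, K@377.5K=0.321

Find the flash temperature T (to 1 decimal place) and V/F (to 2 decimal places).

Adiabatic flash: solve Rachford–Rice at each trial T, then check hF = ψ·hV(T) + (1−ψ)·hL(T).
  T = 334.9 K: K = (2.862, 0.187), RR gives ψ = 0.034, H_out = 1.085 kJ/mol
  T = 377.5 K: K = (5.459, 0.321), RR gives ψ = 0.324, H_out = 16.917 kJ/mol
  T = 356.2 K: K = (4.030, 0.249), RR gives ψ = 0.207, H_out = 10.158 kJ/mol
  T = 345.5 K: K = (3.411, 0.217), RR gives ψ = 0.132, H_out = 6.062 kJ/mol
  T = 350.9 K: K = (3.715, 0.233), RR gives ψ = 0.172, H_out = 8.215 kJ/mol
  T = 348.2 K: K = (3.561, 0.225), RR gives ψ = 0.152, H_out = 7.164 kJ/mol
  T = 349.5 K: K = (3.635, 0.228), RR gives ψ = 0.162, H_out = 7.676 kJ/mol
Linear interpolation between T = 349.5 (H_out = 7.676) and T = 350.9 (H_out = 8.215) on hF = 7.924 gives T ≈ 350.1 K, at which ψ = 0.17.

T = 350.1 K, V/F = 0.17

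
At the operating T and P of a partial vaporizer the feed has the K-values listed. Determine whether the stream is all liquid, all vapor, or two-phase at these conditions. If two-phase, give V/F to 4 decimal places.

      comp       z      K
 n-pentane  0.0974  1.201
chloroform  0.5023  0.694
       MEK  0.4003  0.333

ΣzᵢKᵢ = 0.5989; Σzᵢ/Kᵢ = 2.0070.
Since ΣzᵢKᵢ < 1 the mixture is below its bubble point — single liquid phase.

all liquid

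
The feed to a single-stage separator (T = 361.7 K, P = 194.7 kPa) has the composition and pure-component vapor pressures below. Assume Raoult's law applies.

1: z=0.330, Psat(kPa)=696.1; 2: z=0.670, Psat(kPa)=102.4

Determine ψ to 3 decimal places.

ψ = 0.436

Raoult's law: Kᵢ = Pᵢˢᵃᵗ/P = Pᵢˢᵃᵗ/194.7.
  K_1 = 696.1/194.7 = 3.57524, K_2 = 102.4/194.7 = 0.52594
Material balance + equilibrium reduce to Σ zᵢ(Kᵢ−1)/(1+ψ(Kᵢ−1)) = 0.
Feasibility: ΣzᵢKᵢ = 1.532, Σzᵢ/Kᵢ = 1.366 — both > 1, two phases present.
Binary case is linear: z₁(K₁−1)(1+ψ(K₂−1)) + z₂(K₂−1)(1+ψ(K₁−1)) = 0
⇒ ψ = [z₁(K₁−1)+z₂(K₂−1)] / [−(K₁−1)(K₂−1)] = 0.5322/1.2208 = 0.436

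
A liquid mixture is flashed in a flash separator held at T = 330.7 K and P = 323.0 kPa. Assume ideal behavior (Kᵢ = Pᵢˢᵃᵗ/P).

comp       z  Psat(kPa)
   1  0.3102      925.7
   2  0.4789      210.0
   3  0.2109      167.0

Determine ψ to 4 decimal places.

Raoult's law: Kᵢ = Pᵢˢᵃᵗ/P = Pᵢˢᵃᵗ/323.0.
  K_1 = 925.7/323.0 = 2.865944, K_2 = 210.0/323.0 = 0.650155, K_3 = 167.0/323.0 = 0.517028
Rachford–Rice: g(ψ) = Σ zᵢ(Kᵢ−1)/(1+ψ(Kᵢ−1)) = 0.
g(0) = ΣzᵢKᵢ − 1 = 0.3094 and g(1) = 1 − Σzᵢ/Kᵢ = -0.2527, so a root lies in (0, 1).
Newton–Raphson from ψ = 0.3:
  ψ = 0.3000: g = 0.06478, g' = -0.5844 → ψ = 0.4109
  ψ = 0.4109: g = 0.00490, g' = -0.5026 → ψ = 0.4206
  ψ = 0.4206: g = 0.00003, g' = -0.4971 → ψ = 0.4207
Converged at ψ = 0.4207.

ψ = 0.4207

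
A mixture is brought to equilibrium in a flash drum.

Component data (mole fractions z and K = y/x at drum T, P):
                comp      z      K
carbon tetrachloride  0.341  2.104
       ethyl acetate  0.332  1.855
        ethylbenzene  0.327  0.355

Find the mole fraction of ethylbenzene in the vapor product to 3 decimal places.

y_ethylbenzene = 0.214

Newton–Raphson from ψ = 0.5:
  ψ = 0.500: g = 0.1301, g' = -0.588 → ψ = 0.721
  ψ = 0.721: g = -0.0092, g' = -0.697 → ψ = 0.708
Converged at ψ = 0.708.
Compositions from xᵢ = zᵢ/(1+ψ(Kᵢ−1)), yᵢ = Kᵢxᵢ:
  carbon tetrachloride: x = 0.191, y = 0.403
  ethyl acetate: x = 0.207, y = 0.384
  ethylbenzene: x = 0.602, y = 0.214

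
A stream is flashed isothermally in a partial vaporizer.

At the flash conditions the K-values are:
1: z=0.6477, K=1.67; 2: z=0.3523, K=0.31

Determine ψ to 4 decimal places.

ψ = 0.4129

Material balance + equilibrium reduce to Σ zᵢ(Kᵢ−1)/(1+ψ(Kᵢ−1)) = 0.
Feasibility: ΣzᵢKᵢ = 1.1909, Σzᵢ/Kᵢ = 1.5243 — both > 1, two phases present.
Iterate (Newton) starting at ψ = 0.5:
  ψ = 0.5000: g = -0.04606, g' = -0.5541 → ψ = 0.4169
  ψ = 0.4169: g = -0.00203, g' = -0.5082 → ψ = 0.4129
Converged at ψ = 0.4129.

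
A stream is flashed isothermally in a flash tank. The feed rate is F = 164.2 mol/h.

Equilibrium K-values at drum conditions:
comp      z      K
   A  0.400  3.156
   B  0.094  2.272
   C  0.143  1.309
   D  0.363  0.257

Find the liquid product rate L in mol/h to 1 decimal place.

L = 66.5 mol/h

Material balance + equilibrium reduce to Σ zᵢ(Kᵢ−1)/(1+V/F(Kᵢ−1)) = 0.
Check two-phase: ΣzᵢKᵢ = 1.756 > 1 and Σzᵢ/Kᵢ = 1.690 > 1, so g(0) = 0.756 > 0 and g(1) = -0.690 < 0.
Newton–Raphson from V/F = 0.63:
  V/F = 0.630: g = -0.0380, g' = -1.099 → V/F = 0.595
Converged at V/F = 0.595.
Then V = V/F·F = 0.5948·164.2 = 97.7 mol/h and L = F − V = 66.5 mol/h.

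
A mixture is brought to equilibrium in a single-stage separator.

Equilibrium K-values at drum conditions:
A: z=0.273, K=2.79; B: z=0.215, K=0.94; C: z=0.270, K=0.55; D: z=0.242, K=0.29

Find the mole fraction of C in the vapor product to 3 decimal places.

Newton iteration, V/F⁰ = 0.49:
  V/F = 0.490: g = -0.1723, g' = -0.626 → V/F = 0.215
  V/F = 0.215: g = 0.0027, g' = -0.694 → V/F = 0.219
Converged at V/F = 0.219.
Compositions from xᵢ = zᵢ/(1+V/F(Kᵢ−1)), yᵢ = Kᵢxᵢ:
  A: x = 0.196, y = 0.547
  B: x = 0.218, y = 0.205
  C: x = 0.299, y = 0.165
  D: x = 0.286, y = 0.083

y_C = 0.165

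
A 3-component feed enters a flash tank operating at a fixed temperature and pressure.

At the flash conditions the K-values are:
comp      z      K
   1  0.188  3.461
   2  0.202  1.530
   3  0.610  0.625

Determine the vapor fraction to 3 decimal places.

ψ = 0.527

Rachford–Rice: g(ψ) = Σ zᵢ(Kᵢ−1)/(1+ψ(Kᵢ−1)) = 0.
g(0) = ΣzᵢKᵢ − 1 = 0.341 and g(1) = 1 − Σzᵢ/Kᵢ = -0.162, so a root lies in (0, 1).
Newton iteration, ψ⁰ = 0.63:
  ψ = 0.630: g = -0.0378, g' = -0.354 → ψ = 0.523
  ψ = 0.523: g = 0.0015, g' = -0.385 → ψ = 0.527
Converged at ψ = 0.527.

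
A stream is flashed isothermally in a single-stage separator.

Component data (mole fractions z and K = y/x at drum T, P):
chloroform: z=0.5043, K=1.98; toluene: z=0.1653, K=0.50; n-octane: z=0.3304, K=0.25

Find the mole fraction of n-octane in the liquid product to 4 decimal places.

Newton iteration, V/F⁰ = 0.64:
  V/F = 0.6400: g = -0.29436, g' = -0.9596 → V/F = 0.3332
  V/F = 0.3332: g = -0.05700, g' = -0.6651 → V/F = 0.2475
  V/F = 0.2475: g = -0.00089, g' = -0.6478 → V/F = 0.2462
Converged at V/F = 0.2462.
Compositions from xᵢ = zᵢ/(1+V/F(Kᵢ−1)), yᵢ = Kᵢxᵢ:
  chloroform: x = 0.4063, y = 0.8044
  toluene: x = 0.1885, y = 0.0943
  n-octane: x = 0.4052, y = 0.1013

x_n-octane = 0.4052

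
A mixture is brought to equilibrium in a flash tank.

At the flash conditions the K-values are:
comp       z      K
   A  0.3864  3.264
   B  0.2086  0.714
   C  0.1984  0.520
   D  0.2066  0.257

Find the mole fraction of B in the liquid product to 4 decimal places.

x_B = 0.2406

Rachford–Rice: g(β) = Σ zᵢ(Kᵢ−1)/(1+β(Kᵢ−1)) = 0.
Check two-phase: ΣzᵢKᵢ = 1.5664 > 1 and Σzᵢ/Kᵢ = 1.5960 > 1, so g(0) = 0.5664 > 0 and g(1) = -0.5960 < 0.
Newton iteration, β⁰ = 0.44:
  β = 0.4400: g = 0.02121, g' = -0.8446 → β = 0.4651
  β = 0.4651: g = 0.00013, g' = -0.8347 → β = 0.4653
Converged at β = 0.4653.
Compositions from xᵢ = zᵢ/(1+β(Kᵢ−1)), yᵢ = Kᵢxᵢ:
  A: x = 0.1882, y = 0.6142
  B: x = 0.2406, y = 0.1718
  C: x = 0.2554, y = 0.1328
  D: x = 0.3158, y = 0.0811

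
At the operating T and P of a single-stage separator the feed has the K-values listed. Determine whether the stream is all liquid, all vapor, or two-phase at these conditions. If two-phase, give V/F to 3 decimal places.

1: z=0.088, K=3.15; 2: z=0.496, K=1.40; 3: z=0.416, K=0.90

ΣzᵢKᵢ = 1.346; Σzᵢ/Kᵢ = 0.844.
Since Σzᵢ/Kᵢ < 1 the mixture is above its dew point — single vapor phase.

all vapor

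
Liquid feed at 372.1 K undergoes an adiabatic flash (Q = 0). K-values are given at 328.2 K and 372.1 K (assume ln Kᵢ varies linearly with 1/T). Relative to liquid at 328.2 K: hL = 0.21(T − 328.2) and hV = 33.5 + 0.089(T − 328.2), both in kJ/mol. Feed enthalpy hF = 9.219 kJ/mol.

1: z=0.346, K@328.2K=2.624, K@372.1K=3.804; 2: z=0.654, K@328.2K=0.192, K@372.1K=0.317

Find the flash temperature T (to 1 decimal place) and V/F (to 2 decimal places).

T = 348.9 K, V/F = 0.16

Adiabatic flash: solve Rachford–Rice at each trial T, then check hF = ψ·hV(T) + (1−ψ)·hL(T).
  T = 328.2 K: K = (2.624, 0.192), RR gives ψ = 0.026, H_out = 0.855 kJ/mol
  T = 372.1 K: K = (3.804, 0.317), RR gives ψ = 0.273, H_out = 16.924 kJ/mol
  T = 350.1 K: K = (3.195, 0.250), RR gives ψ = 0.164, H_out = 9.648 kJ/mol
  T = 339.1 K: K = (2.903, 0.220), RR gives ψ = 0.100, H_out = 5.509 kJ/mol
  T = 344.6 K: K = (3.048, 0.235), RR gives ψ = 0.133, H_out = 7.635 kJ/mol
  T = 347.4 K: K = (3.123, 0.243), RR gives ψ = 0.149, H_out = 8.673 kJ/mol
  T = 348.8 K: K = (3.160, 0.247), RR gives ψ = 0.157, H_out = 9.182 kJ/mol
Linear interpolation between T = 348.8 (H_out = 9.182) and T = 350.1 (H_out = 9.648) on hF = 9.219 gives T ≈ 348.9 K, at which ψ = 0.16.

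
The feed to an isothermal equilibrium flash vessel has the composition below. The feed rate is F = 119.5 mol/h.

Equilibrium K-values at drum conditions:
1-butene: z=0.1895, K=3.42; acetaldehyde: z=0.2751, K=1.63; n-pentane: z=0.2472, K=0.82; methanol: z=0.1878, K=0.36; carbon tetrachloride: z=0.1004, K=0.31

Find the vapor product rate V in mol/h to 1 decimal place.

Let ψ = V/F and solve Σ zᵢ(Kᵢ−1)/(1+ψ(Kᵢ−1)) = 0.
Check two-phase: ΣzᵢKᵢ = 1.3979 > 1 and Σzᵢ/Kᵢ = 1.3712 > 1, so g(0) = 0.3979 > 0 and g(1) = -0.3712 < 0.
Newton–Raphson from ψ = 0.39:
  ψ = 0.3900: g = 0.07225, g' = -0.5994 → ψ = 0.5105
  ψ = 0.5105: g = 0.00181, g' = -0.5779 → ψ = 0.5137
Converged at ψ = 0.5137.
Then V = ψ·F = 0.5137·119.5 = 61.4 mol/h and L = F − V = 58.1 mol/h.

V = 61.4 mol/h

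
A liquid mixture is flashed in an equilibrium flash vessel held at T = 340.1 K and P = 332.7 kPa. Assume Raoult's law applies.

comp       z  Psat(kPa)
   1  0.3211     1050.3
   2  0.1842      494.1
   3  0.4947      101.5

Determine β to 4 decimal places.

β = 0.3680

Raoult's law: Kᵢ = Pᵢˢᵃᵗ/P = Pᵢˢᵃᵗ/332.7.
  K_1 = 1050.3/332.7 = 3.156898, K_2 = 494.1/332.7 = 1.485122, K_3 = 101.5/332.7 = 0.305080
Newton iteration, β⁰ = 0.5:
  β = 0.5000: g = -0.12169, g' = -0.9349 → β = 0.3698
  β = 0.3698: g = -0.00167, g' = -0.9262 → β = 0.3680
Converged at β = 0.3680.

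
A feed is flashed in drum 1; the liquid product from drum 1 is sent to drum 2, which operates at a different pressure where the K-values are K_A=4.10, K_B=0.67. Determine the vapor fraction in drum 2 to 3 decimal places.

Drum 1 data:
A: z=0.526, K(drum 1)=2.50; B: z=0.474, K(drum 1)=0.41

Drum 1:
Material balance + equilibrium reduce to Σ zᵢ(Kᵢ−1)/(1+ψ₁(Kᵢ−1)) = 0.
g(0) = ΣzᵢKᵢ − 1 = 0.509 and g(1) = 1 − Σzᵢ/Kᵢ = -0.366, so a root lies in (0, 1).
Binary case is linear: z₁(K₁−1)(1+ψ₁(K₂−1)) + z₂(K₂−1)(1+ψ₁(K₁−1)) = 0
⇒ ψ₁ = [z₁(K₁−1)+z₂(K₂−1)] / [−(K₁−1)(K₂−1)] = 0.5093/0.8850 = 0.576
Drum-1 compositions:
  A: x = 0.282, y = 0.706
  B: x = 0.718, y = 0.294
Drum-2 feed = drum-1 liquid: z₂ = (0.2823, 0.7177).
Drum 2:
Rachford–Rice: g(ψ₂) = Σ zᵢ(Kᵢ−1)/(1+ψ₂(Kᵢ−1)) = 0.
Check two-phase: ΣzᵢKᵢ = 1.638 > 1 and Σzᵢ/Kᵢ = 1.140 > 1, so g(0) = 0.638 > 0 and g(1) = -0.140 < 0.
Binary case is linear: z₁(K₁−1)(1+ψ₂(K₂−1)) + z₂(K₂−1)(1+ψ₂(K₁−1)) = 0
⇒ ψ₂ = [z₁(K₁−1)+z₂(K₂−1)] / [−(K₁−1)(K₂−1)] = 0.6383/1.0230 = 0.624
  A: x = 0.096, y = 0.394
  B: x = 0.904, y = 0.606

V/F (drum 2) = 0.624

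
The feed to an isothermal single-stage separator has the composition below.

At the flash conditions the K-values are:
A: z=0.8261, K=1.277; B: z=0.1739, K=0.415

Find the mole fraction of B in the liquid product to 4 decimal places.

Material balance + equilibrium reduce to Σ zᵢ(Kᵢ−1)/(1+ψ(Kᵢ−1)) = 0.
Feasibility: ΣzᵢKᵢ = 1.1271, Σzᵢ/Kᵢ = 1.0659 — both > 1, two phases present.
Binary case is linear: z₁(K₁−1)(1+ψ(K₂−1)) + z₂(K₂−1)(1+ψ(K₁−1)) = 0
⇒ ψ = [z₁(K₁−1)+z₂(K₂−1)] / [−(K₁−1)(K₂−1)] = 0.12710/0.16204 = 0.7843
Compositions from xᵢ = zᵢ/(1+ψ(Kᵢ−1)), yᵢ = Kᵢxᵢ:
  A: x = 0.6787, y = 0.8666
  B: x = 0.3213, y = 0.1334

x_B = 0.3213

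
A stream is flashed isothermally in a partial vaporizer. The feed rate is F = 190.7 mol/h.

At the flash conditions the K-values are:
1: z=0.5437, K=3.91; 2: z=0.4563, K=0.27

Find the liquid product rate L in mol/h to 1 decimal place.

L = 78.6 mol/h

Binary case is linear: z₁(K₁−1)(1+ψ(K₂−1)) + z₂(K₂−1)(1+ψ(K₁−1)) = 0
⇒ ψ = [z₁(K₁−1)+z₂(K₂−1)] / [−(K₁−1)(K₂−1)] = 1.24907/2.12430 = 0.5880
Then V = ψ·F = 0.5880·190.7 = 112.1 mol/h and L = F − V = 78.6 mol/h.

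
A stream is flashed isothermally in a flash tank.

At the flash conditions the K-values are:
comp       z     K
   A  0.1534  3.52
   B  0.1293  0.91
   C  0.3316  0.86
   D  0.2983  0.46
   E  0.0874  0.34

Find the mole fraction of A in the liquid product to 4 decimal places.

x_A = 0.1169

Material balance + equilibrium reduce to Σ zᵢ(Kᵢ−1)/(1+V/F(Kᵢ−1)) = 0.
g(0) = ΣzᵢKᵢ − 1 = 0.1097 and g(1) = 1 − Σzᵢ/Kᵢ = -0.4768, so a root lies in (0, 1).
Newton iteration, V/F⁰ = 0.5:
  V/F = 0.5000: g = -0.19781, g' = -0.4474 → V/F = 0.0579
  V/F = 0.0579: g = 0.05260, g' = -0.8834 → V/F = 0.1174
  V/F = 0.1174: g = 0.00482, g' = -0.7317 → V/F = 0.1240
  V/F = 0.1240: g = 0.00004, g' = -0.7184 → V/F = 0.1241
Converged at V/F = 0.1241.
Compositions from xᵢ = zᵢ/(1+V/F(Kᵢ−1)), yᵢ = Kᵢxᵢ:
  A: x = 0.1169, y = 0.4114
  B: x = 0.1308, y = 0.1190
  C: x = 0.3375, y = 0.2902
  D: x = 0.3197, y = 0.1471
  E: x = 0.0952, y = 0.0324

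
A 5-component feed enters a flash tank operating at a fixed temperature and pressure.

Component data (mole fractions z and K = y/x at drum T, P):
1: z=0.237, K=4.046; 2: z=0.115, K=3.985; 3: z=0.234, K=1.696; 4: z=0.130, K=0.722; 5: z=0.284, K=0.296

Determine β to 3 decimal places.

β = 0.713

Rachford–Rice: g(β) = Σ zᵢ(Kᵢ−1)/(1+β(Kᵢ−1)) = 0.
Check two-phase: ΣzᵢKᵢ = 1.992 > 1 and Σzᵢ/Kᵢ = 1.365 > 1, so g(0) = 0.992 > 0 and g(1) = -0.365 < 0.
Newton iteration, β⁰ = 0.5:
  β = 0.500: g = 0.1942, g' = -0.922 → β = 0.711
  β = 0.711: g = 0.0019, g' = -0.955 → β = 0.713
Converged at β = 0.713.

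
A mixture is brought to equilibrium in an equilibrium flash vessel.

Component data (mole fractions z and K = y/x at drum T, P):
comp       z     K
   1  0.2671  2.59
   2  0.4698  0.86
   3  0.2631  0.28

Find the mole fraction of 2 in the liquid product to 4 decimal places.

x_2 = 0.4874

Material balance + equilibrium reduce to Σ zᵢ(Kᵢ−1)/(1+ψ(Kᵢ−1)) = 0.
Feasibility: ΣzᵢKᵢ = 1.1695, Σzᵢ/Kᵢ = 1.5890 — both > 1, two phases present.
Newton–Raphson from ψ = 0.5:
  ψ = 0.5000: g = -0.13011, g' = -0.5532 → ψ = 0.2648
  ψ = 0.2648: g = -0.00350, g' = -0.5525 → ψ = 0.2585
Converged at ψ = 0.2585.
Compositions from xᵢ = zᵢ/(1+ψ(Kᵢ−1)), yᵢ = Kᵢxᵢ:
  1: x = 0.1893, y = 0.4903
  2: x = 0.4874, y = 0.4192
  3: x = 0.3233, y = 0.0905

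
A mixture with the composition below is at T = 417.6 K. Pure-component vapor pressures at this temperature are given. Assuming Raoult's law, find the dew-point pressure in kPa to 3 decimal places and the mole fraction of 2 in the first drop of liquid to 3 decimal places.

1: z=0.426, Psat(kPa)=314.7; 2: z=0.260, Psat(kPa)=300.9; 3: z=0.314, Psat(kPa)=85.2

Pdew = 169.400 kPa, x_2 = 0.146

At the dew point ψ → 1, so Σzᵢ/Kᵢ = 1 with Kᵢ = Pᵢˢᵃᵗ/P ⇒ 1/P = Σzᵢ/Pᵢˢᵃᵗ.
1/P = 0.426/314.7 + 0.260/300.9 + 0.314/85.2 = 0.005903 ⇒ P = 169.400 kPa
xᵢ = zᵢP/Pᵢˢᵃᵗ ⇒ x_2 = 0.260·169.400/300.9 = 0.146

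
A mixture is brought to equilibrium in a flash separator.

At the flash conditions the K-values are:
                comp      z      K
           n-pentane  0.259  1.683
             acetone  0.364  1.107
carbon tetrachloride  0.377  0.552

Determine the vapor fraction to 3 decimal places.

Rachford–Rice: g(ψ) = Σ zᵢ(Kᵢ−1)/(1+ψ(Kᵢ−1)) = 0.
Check two-phase: ΣzᵢKᵢ = 1.047 > 1 and Σzᵢ/Kᵢ = 1.166 > 1, so g(0) = 0.047 > 0 and g(1) = -0.166 < 0.
Iterate (Newton) starting at ψ = 0.49:
  ψ = 0.490: g = -0.0469, g' = -0.196 → ψ = 0.251
  ψ = 0.251: g = -0.0013, g' = -0.188 → ψ = 0.244
Converged at ψ = 0.244.

ψ = 0.244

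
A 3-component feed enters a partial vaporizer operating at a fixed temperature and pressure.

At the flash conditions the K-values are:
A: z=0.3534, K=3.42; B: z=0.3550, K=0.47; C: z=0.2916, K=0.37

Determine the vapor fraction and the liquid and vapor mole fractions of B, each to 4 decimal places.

Material balance + equilibrium reduce to Σ zᵢ(Kᵢ−1)/(1+ψ(Kᵢ−1)) = 0.
Check two-phase: ΣzᵢKᵢ = 1.4834 > 1 and Σzᵢ/Kᵢ = 1.6468 > 1, so g(0) = 0.4834 > 0 and g(1) = -0.6468 < 0.
Newton–Raphson from ψ = 0.5:
  ψ = 0.5000: g = -0.13719, g' = -0.8550 → ψ = 0.3395
  ψ = 0.3395: g = 0.00633, g' = -0.9592 → ψ = 0.3461
  ψ = 0.3461: g = 0.00003, g' = -0.9517 → ψ = 0.3462
Converged at ψ = 0.3462.
Compositions from xᵢ = zᵢ/(1+ψ(Kᵢ−1)), yᵢ = Kᵢxᵢ:
  A: x = 0.1923, y = 0.6577
  B: x = 0.4348, y = 0.2043
  C: x = 0.3729, y = 0.1380

ψ = 0.3462, x_B = 0.4348, y_B = 0.2043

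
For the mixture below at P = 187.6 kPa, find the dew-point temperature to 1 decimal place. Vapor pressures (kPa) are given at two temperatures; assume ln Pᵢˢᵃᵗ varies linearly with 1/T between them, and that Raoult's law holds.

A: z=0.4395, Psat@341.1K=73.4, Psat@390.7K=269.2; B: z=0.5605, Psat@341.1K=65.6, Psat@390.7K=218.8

T = 380.0 K

Dew-point temperature: Σzᵢ·P/Pᵢˢᵃᵗ(T) = 1. Interpolate ln Pᵢˢᵃᵗ = aᵢ + bᵢ/T.
  T = 341.1 K: ΣzᵢP/Pᵢˢᵃᵗ = 2.7262
  T = 390.7 K: ΣzᵢP/Pᵢˢᵃᵗ = 0.7869
  T = 365.9 K: ΣzᵢP/Pᵢˢᵃᵗ = 1.4038
  T = 378.3 K: ΣzᵢP/Pᵢˢᵃᵗ = 1.0410
  T = 384.5 K: ΣzᵢP/Pᵢˢᵃᵗ = 0.9030
  T = 381.4 K: ΣzᵢP/Pᵢˢᵃᵗ = 0.9690
  T = 379.9 K: ΣzᵢP/Pᵢˢᵃᵗ = 1.0031
Interpolating between 379.9 K and 381.4 K gives T ≈ 380.0 K.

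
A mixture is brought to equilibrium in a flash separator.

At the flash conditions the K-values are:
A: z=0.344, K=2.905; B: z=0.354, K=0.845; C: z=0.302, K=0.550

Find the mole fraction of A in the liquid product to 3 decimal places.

Rachford–Rice: g(β) = Σ zᵢ(Kᵢ−1)/(1+β(Kᵢ−1)) = 0.
Check two-phase: ΣzᵢKᵢ = 1.465 > 1 and Σzᵢ/Kᵢ = 1.086 > 1, so g(0) = 0.465 > 0 and g(1) = -0.086 < 0.
Iterate (Newton) starting at β = 0.5:
  β = 0.500: g = 0.1008, g' = -0.439 → β = 0.729
  β = 0.729: g = 0.0101, g' = -0.365 → β = 0.757
Converged at β = 0.757.
Compositions from xᵢ = zᵢ/(1+β(Kᵢ−1)), yᵢ = Kᵢxᵢ:
  A: x = 0.141, y = 0.409
  B: x = 0.401, y = 0.339
  C: x = 0.458, y = 0.252

x_A = 0.141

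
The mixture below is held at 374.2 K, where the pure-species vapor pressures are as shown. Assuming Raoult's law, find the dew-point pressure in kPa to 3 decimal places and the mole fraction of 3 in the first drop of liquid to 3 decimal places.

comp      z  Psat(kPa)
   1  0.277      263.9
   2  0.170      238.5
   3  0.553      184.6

Pdew = 210.168 kPa, x_3 = 0.630

At the dew point ψ → 1, so Σzᵢ/Kᵢ = 1 with Kᵢ = Pᵢˢᵃᵗ/P ⇒ 1/P = Σzᵢ/Pᵢˢᵃᵗ.
1/P = 0.277/263.9 + 0.170/238.5 + 0.553/184.6 = 0.004758 ⇒ P = 210.168 kPa
xᵢ = zᵢP/Pᵢˢᵃᵗ ⇒ x_3 = 0.553·210.168/184.6 = 0.630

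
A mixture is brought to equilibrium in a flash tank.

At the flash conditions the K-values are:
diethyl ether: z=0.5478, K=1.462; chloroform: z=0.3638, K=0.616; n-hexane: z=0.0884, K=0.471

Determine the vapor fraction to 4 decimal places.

Newton iteration, ψ⁰ = 0.41:
  ψ = 0.4100: g = -0.01274, g' = -0.1986 → ψ = 0.3458
  ψ = 0.3458: g = -0.00011, g' = -0.1953 → ψ = 0.3453
Converged at ψ = 0.3453.

ψ = 0.3453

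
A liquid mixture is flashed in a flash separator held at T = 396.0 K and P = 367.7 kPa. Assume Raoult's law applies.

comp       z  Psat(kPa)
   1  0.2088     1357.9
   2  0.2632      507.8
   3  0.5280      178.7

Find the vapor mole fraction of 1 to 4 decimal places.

Raoult's law: Kᵢ = Pᵢˢᵃᵗ/P = Pᵢˢᵃᵗ/367.7.
  K_1 = 1357.9/367.7 = 3.692956, K_2 = 507.8/367.7 = 1.381017, K_3 = 178.7/367.7 = 0.485994
Let ψ = V/F and solve Σ zᵢ(Kᵢ−1)/(1+ψ(Kᵢ−1)) = 0.
Feasibility: ΣzᵢKᵢ = 1.3912, Σzᵢ/Kᵢ = 1.3336 — both > 1, two phases present.
Newton–Raphson from ψ = 0.55:
  ψ = 0.5500: g = -0.06882, g' = -0.5432 → ψ = 0.4233
  ψ = 0.4233: g = 0.00225, g' = -0.5869 → ψ = 0.4271
Converged at ψ = 0.4271.
Compositions from xᵢ = zᵢ/(1+ψ(Kᵢ−1)), yᵢ = Kᵢxᵢ:
  1: x = 0.0971, y = 0.3586
  2: x = 0.2264, y = 0.3126
  3: x = 0.6765, y = 0.3288

y_1 = 0.3586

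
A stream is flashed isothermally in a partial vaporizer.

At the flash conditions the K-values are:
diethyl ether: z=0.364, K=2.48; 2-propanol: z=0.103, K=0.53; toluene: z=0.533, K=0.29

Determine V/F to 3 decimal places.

V/F = 0.112

Material balance + equilibrium reduce to Σ zᵢ(Kᵢ−1)/(1+V/F(Kᵢ−1)) = 0.
Feasibility: ΣzᵢKᵢ = 1.112, Σzᵢ/Kᵢ = 2.179 — both > 1, two phases present.
Iterate (Newton) starting at V/F = 0.56:
  V/F = 0.560: g = -0.3993, g' = -1.021 → V/F = 0.169
  V/F = 0.169: g = -0.0515, g' = -0.884 → V/F = 0.111
  V/F = 0.111: g = 0.0013, g' = -0.931 → V/F = 0.112
Converged at V/F = 0.112.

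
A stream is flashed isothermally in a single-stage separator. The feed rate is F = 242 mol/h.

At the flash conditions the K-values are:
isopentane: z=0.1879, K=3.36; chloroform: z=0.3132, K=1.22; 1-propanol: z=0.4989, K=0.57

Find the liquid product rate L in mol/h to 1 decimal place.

Rachford–Rice: g(V/F) = Σ zᵢ(Kᵢ−1)/(1+V/F(Kᵢ−1)) = 0.
g(0) = ΣzᵢKᵢ − 1 = 0.2978 and g(1) = 1 − Σzᵢ/Kᵢ = -0.1879, so a root lies in (0, 1).
Newton iteration, V/F⁰ = 0.6:
  V/F = 0.6000: g = -0.04471, g' = -0.3587 → V/F = 0.4754
  V/F = 0.4754: g = 0.00173, g' = -0.3906 → V/F = 0.4798
Converged at V/F = 0.4798.
Then V = V/F·F = 0.4798·242 = 116.1 mol/h and L = F − V = 125.9 mol/h.

L = 125.9 mol/h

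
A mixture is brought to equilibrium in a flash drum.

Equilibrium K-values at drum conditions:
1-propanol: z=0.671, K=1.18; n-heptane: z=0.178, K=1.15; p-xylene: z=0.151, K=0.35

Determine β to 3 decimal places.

β = 0.437

Rachford–Rice: g(β) = Σ zᵢ(Kᵢ−1)/(1+β(Kᵢ−1)) = 0.
Check two-phase: ΣzᵢKᵢ = 1.049 > 1 and Σzᵢ/Kᵢ = 1.155 > 1, so g(0) = 0.049 > 0 and g(1) = -0.155 < 0.
Newton–Raphson from β = 0.5:
  β = 0.500: g = -0.0098, g' = -0.162 → β = 0.440
  β = 0.440: g = -0.0005, g' = -0.147 → β = 0.437
Converged at β = 0.437.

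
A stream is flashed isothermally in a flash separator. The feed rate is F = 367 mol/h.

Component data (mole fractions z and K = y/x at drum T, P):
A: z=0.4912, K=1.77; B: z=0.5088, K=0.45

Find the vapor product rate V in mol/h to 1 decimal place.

V = 85.3 mol/h

Rachford–Rice: g(V/F) = Σ zᵢ(Kᵢ−1)/(1+V/F(Kᵢ−1)) = 0.
g(0) = ΣzᵢKᵢ − 1 = 0.0984 and g(1) = 1 − Σzᵢ/Kᵢ = -0.4082, so a root lies in (0, 1).
Binary case is linear: z₁(K₁−1)(1+V/F(K₂−1)) + z₂(K₂−1)(1+V/F(K₁−1)) = 0
⇒ V/F = [z₁(K₁−1)+z₂(K₂−1)] / [−(K₁−1)(K₂−1)] = 0.09838/0.42350 = 0.2323
Then V = V/F·F = 0.2323·367 = 85.3 mol/h and L = F − V = 281.7 mol/h.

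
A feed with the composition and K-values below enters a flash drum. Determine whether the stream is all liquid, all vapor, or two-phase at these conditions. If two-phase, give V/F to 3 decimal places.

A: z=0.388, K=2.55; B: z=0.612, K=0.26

two-phase, V/F = 0.129

ΣzᵢKᵢ = 1.149; Σzᵢ/Kᵢ = 2.506.
Both exceed 1, so a two-phase solution exists.
Rachford–Rice: g(ψ) = Σ zᵢ(Kᵢ−1)/(1+ψ(Kᵢ−1)) = 0.
Newton–Raphson from ψ = 0.42:
  ψ = 0.420: g = -0.2928, g' = -1.048 → ψ = 0.140
  ψ = 0.140: g = -0.0115, g' = -1.046 → ψ = 0.129
Converged at ψ = 0.129.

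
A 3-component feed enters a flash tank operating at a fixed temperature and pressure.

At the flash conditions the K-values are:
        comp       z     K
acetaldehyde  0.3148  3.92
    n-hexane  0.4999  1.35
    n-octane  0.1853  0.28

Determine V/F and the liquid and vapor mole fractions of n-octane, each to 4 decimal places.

V/F = 0.9072, x_n-octane = 0.5343, y_n-octane = 0.1496

Material balance + equilibrium reduce to Σ zᵢ(Kᵢ−1)/(1+V/F(Kᵢ−1)) = 0.
Check two-phase: ΣzᵢKᵢ = 1.9608 > 1 and Σzᵢ/Kᵢ = 1.1124 > 1, so g(0) = 0.9608 > 0 and g(1) = -0.1124 < 0.
Newton–Raphson from V/F = 0.31:
  V/F = 0.3100: g = 0.46857, g' = -0.9485 → V/F = 0.8040
  V/F = 0.8040: g = 0.09431, g' = -0.8185 → V/F = 0.9192
  V/F = 0.9192: g = -0.01266, g' = -1.0729 → V/F = 0.9074
  V/F = 0.9074: g = -0.00022, g' = -1.0362 → V/F = 0.9072
Converged at V/F = 0.9072.
Compositions from xᵢ = zᵢ/(1+V/F(Kᵢ−1)), yᵢ = Kᵢxᵢ:
  acetaldehyde: x = 0.0863, y = 0.3382
  n-hexane: x = 0.3794, y = 0.5122
  n-octane: x = 0.5343, y = 0.1496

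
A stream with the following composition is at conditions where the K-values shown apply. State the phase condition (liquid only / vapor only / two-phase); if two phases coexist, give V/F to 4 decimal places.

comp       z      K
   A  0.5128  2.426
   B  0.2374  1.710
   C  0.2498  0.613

vapor only

ΣzᵢKᵢ = 1.8031; Σzᵢ/Kᵢ = 0.7577.
Since Σzᵢ/Kᵢ < 1 the mixture is above its dew point — single vapor phase.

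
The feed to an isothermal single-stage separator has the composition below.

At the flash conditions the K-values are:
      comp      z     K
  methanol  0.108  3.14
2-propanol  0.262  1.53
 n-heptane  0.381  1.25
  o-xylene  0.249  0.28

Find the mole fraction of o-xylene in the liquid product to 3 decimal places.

x_o-xylene = 0.413

Material balance + equilibrium reduce to Σ zᵢ(Kᵢ−1)/(1+V/F(Kᵢ−1)) = 0.
g(0) = ΣzᵢKᵢ − 1 = 0.286 and g(1) = 1 − Σzᵢ/Kᵢ = -0.400, so a root lies in (0, 1).
Newton–Raphson from V/F = 0.45:
  V/F = 0.450: g = 0.0503, g' = -0.478 → V/F = 0.555
  V/F = 0.555: g = -0.0021, g' = -0.524 → V/F = 0.551
Converged at V/F = 0.551.
Compositions from xᵢ = zᵢ/(1+V/F(Kᵢ−1)), yᵢ = Kᵢxᵢ:
  methanol: x = 0.050, y = 0.156
  2-propanol: x = 0.203, y = 0.310
  n-heptane: x = 0.335, y = 0.419
  o-xylene: x = 0.413, y = 0.116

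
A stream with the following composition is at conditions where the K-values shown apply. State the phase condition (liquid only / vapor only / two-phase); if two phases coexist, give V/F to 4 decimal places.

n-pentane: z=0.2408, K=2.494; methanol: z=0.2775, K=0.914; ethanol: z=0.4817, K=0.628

two-phase, V/F = 0.3676

ΣzᵢKᵢ = 1.1567; Σzᵢ/Kᵢ = 1.1672.
Both exceed 1, so a two-phase solution exists.
Material balance + equilibrium reduce to Σ zᵢ(Kᵢ−1)/(1+ψ(Kᵢ−1)) = 0.
Newton iteration, ψ⁰ = 0.5:
  ψ = 0.5000: g = -0.03915, g' = -0.2789 → ψ = 0.3597
  ψ = 0.3597: g = 0.00252, g' = -0.3184 → ψ = 0.3676
Converged at ψ = 0.3676.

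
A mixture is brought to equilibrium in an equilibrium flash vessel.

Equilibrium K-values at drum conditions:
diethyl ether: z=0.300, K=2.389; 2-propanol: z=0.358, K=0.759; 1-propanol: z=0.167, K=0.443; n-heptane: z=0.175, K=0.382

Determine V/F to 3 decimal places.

Rachford–Rice: g(V/F) = Σ zᵢ(Kᵢ−1)/(1+V/F(Kᵢ−1)) = 0.
Check two-phase: ΣzᵢKᵢ = 1.129 > 1 and Σzᵢ/Kᵢ = 1.432 > 1, so g(0) = 0.129 > 0 and g(1) = -0.432 < 0.
Iterate (Newton) starting at V/F = 0.5:
  V/F = 0.500: g = -0.1376, g' = -0.468 → V/F = 0.206
  V/F = 0.206: g = 0.0043, g' = -0.527 → V/F = 0.214
Converged at V/F = 0.214.

V/F = 0.214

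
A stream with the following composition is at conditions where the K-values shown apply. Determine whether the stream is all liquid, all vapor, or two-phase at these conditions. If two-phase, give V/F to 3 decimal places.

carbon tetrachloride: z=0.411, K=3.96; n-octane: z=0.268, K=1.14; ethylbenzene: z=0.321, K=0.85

ΣzᵢKᵢ = 2.206; Σzᵢ/Kᵢ = 0.717.
Since Σzᵢ/Kᵢ < 1 the mixture is above its dew point — single vapor phase.

all vapor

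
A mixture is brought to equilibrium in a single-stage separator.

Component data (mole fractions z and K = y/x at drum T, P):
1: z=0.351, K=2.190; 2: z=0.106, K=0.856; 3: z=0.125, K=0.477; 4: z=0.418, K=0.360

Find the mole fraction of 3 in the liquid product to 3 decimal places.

x_3 = 0.132

Material balance + equilibrium reduce to Σ zᵢ(Kᵢ−1)/(1+β(Kᵢ−1)) = 0.
Check two-phase: ΣzᵢKᵢ = 1.070 > 1 and Σzᵢ/Kᵢ = 1.707 > 1, so g(0) = 0.070 > 0 and g(1) = -0.707 < 0.
Newton–Raphson from β = 0.5:
  β = 0.500: g = -0.2365, g' = -0.631 → β = 0.125
  β = 0.125: g = -0.0127, g' = -0.620 → β = 0.105
Converged at β = 0.105.
Compositions from xᵢ = zᵢ/(1+β(Kᵢ−1)), yᵢ = Kᵢxᵢ:
  1: x = 0.312, y = 0.684
  2: x = 0.108, y = 0.092
  3: x = 0.132, y = 0.063
  4: x = 0.448, y = 0.161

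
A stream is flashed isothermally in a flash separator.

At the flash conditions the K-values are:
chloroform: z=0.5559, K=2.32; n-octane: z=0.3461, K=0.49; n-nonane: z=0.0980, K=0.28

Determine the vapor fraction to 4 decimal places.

ψ = 0.6474

Newton iteration, ψ⁰ = 0.5:
  ψ = 0.5000: g = 0.09486, g' = -0.6377 → ψ = 0.6488
  ψ = 0.6488: g = -0.00091, g' = -0.6610 → ψ = 0.6474
Converged at ψ = 0.6474.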